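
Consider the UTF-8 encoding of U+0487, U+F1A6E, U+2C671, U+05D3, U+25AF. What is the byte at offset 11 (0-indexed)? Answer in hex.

0x93

U+0487 → 2-byte form D2 87 at offsets 0–1.
U+F1A6E → 4-byte form F3 B1 A9 AE at offsets 2–5.
U+2C671 → 4-byte form F0 AC 99 B1 at offsets 6–9.
U+05D3 → 2-byte form D7 93 at offsets 10–11.
Offset 11 falls in char 4's range; it's byte 2 of D7 93 = 0x93.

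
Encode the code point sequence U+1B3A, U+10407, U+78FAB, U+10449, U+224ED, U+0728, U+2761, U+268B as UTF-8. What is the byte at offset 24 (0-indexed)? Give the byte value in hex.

0xE2

U+1B3A → 3-byte form E1 AC BA at offsets 0–2.
U+10407 → 4-byte form F0 90 90 87 at offsets 3–6.
U+78FAB → 4-byte form F1 B8 BE AB at offsets 7–10.
U+10449 → 4-byte form F0 90 91 89 at offsets 11–14.
U+224ED → 4-byte form F0 A2 93 AD at offsets 15–18.
U+0728 → 2-byte form DC A8 at offsets 19–20.
U+2761 → 3-byte form E2 9D A1 at offsets 21–23.
U+268B → 3-byte form E2 9A 8B at offsets 24–26.
Offset 24 falls in char 8's range; it's byte 1 of E2 9A 8B = 0xE2.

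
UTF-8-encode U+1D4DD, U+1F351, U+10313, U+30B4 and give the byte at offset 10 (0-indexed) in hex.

U+1D4DD → 4-byte form F0 9D 93 9D at offsets 0–3.
U+1F351 → 4-byte form F0 9F 8D 91 at offsets 4–7.
U+10313 → 4-byte form F0 90 8C 93 at offsets 8–11.
Offset 10 falls in char 3's range; it's byte 3 of F0 90 8C 93 = 0x8C.

0x8C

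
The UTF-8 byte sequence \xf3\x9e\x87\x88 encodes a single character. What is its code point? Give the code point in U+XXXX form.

Leading byte 0xF3 = 11110011 matches 11110xxx → 4-byte sequence.
Byte 1: 0xF3 = 11110011, payload 011 (3 bits).
Byte 2: 0x9E = 10011110 (10xxxxxx ✓), payload 011110.
Byte 3: 0x87 = 10000111 (10xxxxxx ✓), payload 000111.
Byte 4: 0x88 = 10001000 (10xxxxxx ✓), payload 001000.
Concatenate: 011011110000111001000 = 0xDE1C8 (21 bits → U+DE1C8).

U+DE1C8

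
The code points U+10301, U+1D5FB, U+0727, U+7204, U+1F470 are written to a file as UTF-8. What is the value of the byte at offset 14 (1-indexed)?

1-indexed offset 14 is 0-indexed offset 13.
U+10301 → 4-byte form F0 90 8C 81 at offsets 0–3.
U+1D5FB → 4-byte form F0 9D 97 BB at offsets 4–7.
U+0727 → 2-byte form DC A7 at offsets 8–9.
U+7204 → 3-byte form E7 88 84 at offsets 10–12.
U+1F470 → 4-byte form F0 9F 91 B0 at offsets 13–16.
Offset 13 falls in char 5's range; it's byte 1 of F0 9F 91 B0 = 0xF0.

0xF0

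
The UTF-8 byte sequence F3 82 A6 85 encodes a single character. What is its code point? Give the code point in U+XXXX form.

Leading byte 0xF3 = 11110011 matches 11110xxx → 4-byte sequence.
Byte 1: 0xF3 = 11110011, payload 011 (3 bits).
Byte 2: 0x82 = 10000010 (10xxxxxx ✓), payload 000010.
Byte 3: 0xA6 = 10100110 (10xxxxxx ✓), payload 100110.
Byte 4: 0x85 = 10000101 (10xxxxxx ✓), payload 000101.
Concatenate: 011000010100110000101 = 0xC2985 (21 bits → U+C2985).

U+C2985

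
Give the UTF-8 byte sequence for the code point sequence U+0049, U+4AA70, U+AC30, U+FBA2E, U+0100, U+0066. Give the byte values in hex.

U+0049: 1-byte form → 49.
U+4AA70: 4-byte form → F1 8A A9 B0.
U+AC30: 3-byte form → EA B0 B0.
U+FBA2E: 4-byte form → F3 BB A8 AE.
U+0100: 2-byte form → C4 80.
U+0066: 1-byte form → 66.
Concatenated (15 bytes): 49 F1 8A A9 B0 EA B0 B0 F3 BB A8 AE C4 80 66.

49 F1 8A A9 B0 EA B0 B0 F3 BB A8 AE C4 80 66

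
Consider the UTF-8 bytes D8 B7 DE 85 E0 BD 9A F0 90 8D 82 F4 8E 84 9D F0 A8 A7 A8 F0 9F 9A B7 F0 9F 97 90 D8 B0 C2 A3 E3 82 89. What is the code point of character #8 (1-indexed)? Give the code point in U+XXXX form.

Offset 0: leading byte 0xD8 = 11011000 → 2-byte char #1 = D8 B7.
Offset 2: leading byte 0xDE = 11011110 → 2-byte char #2 = DE 85.
Offset 4: leading byte 0xE0 = 11100000 → 3-byte char #3 = E0 BD 9A.
Offset 7: leading byte 0xF0 = 11110000 → 4-byte char #4 = F0 90 8D 82.
Offset 11: leading byte 0xF4 = 11110100 → 4-byte char #5 = F4 8E 84 9D.
Offset 15: leading byte 0xF0 = 11110000 → 4-byte char #6 = F0 A8 A7 A8.
Offset 19: leading byte 0xF0 = 11110000 → 4-byte char #7 = F0 9F 9A B7.
Offset 23: leading byte 0xF0 = 11110000 → 4-byte char #8 = F0 9F 97 90.
Leading byte 0xF0 = 11110000 matches 11110xxx → 4-byte sequence.
Byte 1: 0xF0 = 11110000, payload 000 (3 bits).
Byte 2: 0x9F = 10011111 (10xxxxxx ✓), payload 011111.
Byte 3: 0x97 = 10010111 (10xxxxxx ✓), payload 010111.
Byte 4: 0x90 = 10010000 (10xxxxxx ✓), payload 010000.
Concatenate: 000011111010111010000 = 0x1F5D0 (21 bits → U+1F5D0).

U+1F5D0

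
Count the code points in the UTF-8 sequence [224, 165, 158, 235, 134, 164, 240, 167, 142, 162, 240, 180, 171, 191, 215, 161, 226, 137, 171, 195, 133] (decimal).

7

Byte at offset 0: 0xE0 = 11100000 → 3-byte char (#1). Advance 3.
Byte at offset 3: 0xEB = 11101011 → 3-byte char (#2). Advance 3.
Byte at offset 6: 0xF0 = 11110000 → 4-byte char (#3). Advance 4.
Byte at offset 10: 0xF0 = 11110000 → 4-byte char (#4). Advance 4.
Byte at offset 14: 0xD7 = 11010111 → 2-byte char (#5). Advance 2.
Byte at offset 16: 0xE2 = 11100010 → 3-byte char (#6). Advance 3.
Byte at offset 19: 0xC3 = 11000011 → 2-byte char (#7). Advance 2.
Reached end at offset 21 after 7 code points.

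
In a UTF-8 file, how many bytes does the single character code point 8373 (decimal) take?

3

U+20B5 = 0x20B5. UTF-8 uses 1 byte below 0x80, 2 below 0x800, 3 below 0x10000, 4 up to 0x10FFFF. 0x20B5 is in U+0800–U+FFFF → 3 bytes.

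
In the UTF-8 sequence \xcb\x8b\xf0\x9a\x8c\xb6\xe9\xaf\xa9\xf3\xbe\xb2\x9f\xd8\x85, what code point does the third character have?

U+9BE9

Offset 0: leading byte 0xCB = 11001011 → 2-byte char #1 = CB 8B.
Offset 2: leading byte 0xF0 = 11110000 → 4-byte char #2 = F0 9A 8C B6.
Offset 6: leading byte 0xE9 = 11101001 → 3-byte char #3 = E9 AF A9.
Leading byte 0xE9 = 11101001 matches 1110xxxx → 3-byte sequence.
Byte 1: 0xE9 = 11101001, payload 1001 (4 bits).
Byte 2: 0xAF = 10101111 (10xxxxxx ✓), payload 101111.
Byte 3: 0xA9 = 10101001 (10xxxxxx ✓), payload 101001.
Concatenate: 1001101111101001 = 0x9BE9 (16 bits → U+9BE9).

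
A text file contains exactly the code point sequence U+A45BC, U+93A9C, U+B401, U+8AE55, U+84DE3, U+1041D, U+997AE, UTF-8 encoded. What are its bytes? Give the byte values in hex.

F2 A4 96 BC F2 93 AA 9C EB 90 81 F2 8A B9 95 F2 84 B7 A3 F0 90 90 9D F2 99 9E AE

U+A45BC: 4-byte form → F2 A4 96 BC.
U+93A9C: 4-byte form → F2 93 AA 9C.
U+B401: 3-byte form → EB 90 81.
U+8AE55: 4-byte form → F2 8A B9 95.
U+84DE3: 4-byte form → F2 84 B7 A3.
U+1041D: 4-byte form → F0 90 90 9D.
U+997AE: 4-byte form → F2 99 9E AE.
Concatenated (27 bytes): F2 A4 96 BC F2 93 AA 9C EB 90 81 F2 8A B9 95 F2 84 B7 A3 F0 90 90 9D F2 99 9E AE.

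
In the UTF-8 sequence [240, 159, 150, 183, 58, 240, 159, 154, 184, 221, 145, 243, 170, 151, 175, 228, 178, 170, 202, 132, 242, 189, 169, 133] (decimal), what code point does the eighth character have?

Offset 0: leading byte 0xF0 = 11110000 → 4-byte char #1 = F0 9F 96 B7.
Offset 4: leading byte 0x3A = 00111010 → 1-byte char #2 = 3A.
Offset 5: leading byte 0xF0 = 11110000 → 4-byte char #3 = F0 9F 9A B8.
Offset 9: leading byte 0xDD = 11011101 → 2-byte char #4 = DD 91.
Offset 11: leading byte 0xF3 = 11110011 → 4-byte char #5 = F3 AA 97 AF.
Offset 15: leading byte 0xE4 = 11100100 → 3-byte char #6 = E4 B2 AA.
Offset 18: leading byte 0xCA = 11001010 → 2-byte char #7 = CA 84.
Offset 20: leading byte 0xF2 = 11110010 → 4-byte char #8 = F2 BD A9 85.
Leading byte 0xF2 = 11110010 matches 11110xxx → 4-byte sequence.
Byte 1: 0xF2 = 11110010, payload 010 (3 bits).
Byte 2: 0xBD = 10111101 (10xxxxxx ✓), payload 111101.
Byte 3: 0xA9 = 10101001 (10xxxxxx ✓), payload 101001.
Byte 4: 0x85 = 10000101 (10xxxxxx ✓), payload 000101.
Concatenate: 010111101101001000101 = 0xBDA45 (21 bits → U+BDA45).

U+BDA45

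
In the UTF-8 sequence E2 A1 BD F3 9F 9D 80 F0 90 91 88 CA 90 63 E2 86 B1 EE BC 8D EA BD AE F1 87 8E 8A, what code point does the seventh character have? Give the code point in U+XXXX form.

Offset 0: leading byte 0xE2 = 11100010 → 3-byte char #1 = E2 A1 BD.
Offset 3: leading byte 0xF3 = 11110011 → 4-byte char #2 = F3 9F 9D 80.
Offset 7: leading byte 0xF0 = 11110000 → 4-byte char #3 = F0 90 91 88.
Offset 11: leading byte 0xCA = 11001010 → 2-byte char #4 = CA 90.
Offset 13: leading byte 0x63 = 01100011 → 1-byte char #5 = 63.
Offset 14: leading byte 0xE2 = 11100010 → 3-byte char #6 = E2 86 B1.
Offset 17: leading byte 0xEE = 11101110 → 3-byte char #7 = EE BC 8D.
Leading byte 0xEE = 11101110 matches 1110xxxx → 3-byte sequence.
Byte 1: 0xEE = 11101110, payload 1110 (4 bits).
Byte 2: 0xBC = 10111100 (10xxxxxx ✓), payload 111100.
Byte 3: 0x8D = 10001101 (10xxxxxx ✓), payload 001101.
Concatenate: 1110111100001101 = 0xEF0D (16 bits → U+EF0D).

U+EF0D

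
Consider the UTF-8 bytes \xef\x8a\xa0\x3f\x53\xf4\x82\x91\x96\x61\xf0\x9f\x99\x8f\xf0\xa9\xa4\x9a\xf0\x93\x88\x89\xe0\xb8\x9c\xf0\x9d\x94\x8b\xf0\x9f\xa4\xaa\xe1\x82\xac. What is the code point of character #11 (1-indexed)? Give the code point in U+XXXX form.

U+1F92A

Offset 0: leading byte 0xEF = 11101111 → 3-byte char #1 = EF 8A A0.
Offset 3: leading byte 0x3F = 00111111 → 1-byte char #2 = 3F.
Offset 4: leading byte 0x53 = 01010011 → 1-byte char #3 = 53.
Offset 5: leading byte 0xF4 = 11110100 → 4-byte char #4 = F4 82 91 96.
Offset 9: leading byte 0x61 = 01100001 → 1-byte char #5 = 61.
Offset 10: leading byte 0xF0 = 11110000 → 4-byte char #6 = F0 9F 99 8F.
Offset 14: leading byte 0xF0 = 11110000 → 4-byte char #7 = F0 A9 A4 9A.
Offset 18: leading byte 0xF0 = 11110000 → 4-byte char #8 = F0 93 88 89.
Offset 22: leading byte 0xE0 = 11100000 → 3-byte char #9 = E0 B8 9C.
Offset 25: leading byte 0xF0 = 11110000 → 4-byte char #10 = F0 9D 94 8B.
Offset 29: leading byte 0xF0 = 11110000 → 4-byte char #11 = F0 9F A4 AA.
Leading byte 0xF0 = 11110000 matches 11110xxx → 4-byte sequence.
Byte 1: 0xF0 = 11110000, payload 000 (3 bits).
Byte 2: 0x9F = 10011111 (10xxxxxx ✓), payload 011111.
Byte 3: 0xA4 = 10100100 (10xxxxxx ✓), payload 100100.
Byte 4: 0xAA = 10101010 (10xxxxxx ✓), payload 101010.
Concatenate: 000011111100100101010 = 0x1F92A (21 bits → U+1F92A).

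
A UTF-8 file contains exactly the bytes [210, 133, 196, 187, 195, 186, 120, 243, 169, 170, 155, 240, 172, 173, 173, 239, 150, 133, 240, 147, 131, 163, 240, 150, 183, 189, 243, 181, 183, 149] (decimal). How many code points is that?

10

Byte at offset 0: 0xD2 = 11010010 → 2-byte char (#1). Advance 2.
Byte at offset 2: 0xC4 = 11000100 → 2-byte char (#2). Advance 2.
Byte at offset 4: 0xC3 = 11000011 → 2-byte char (#3). Advance 2.
Byte at offset 6: 0x78 = 01111000 → 1-byte char (#4). Advance 1.
Byte at offset 7: 0xF3 = 11110011 → 4-byte char (#5). Advance 4.
Byte at offset 11: 0xF0 = 11110000 → 4-byte char (#6). Advance 4.
Byte at offset 15: 0xEF = 11101111 → 3-byte char (#7). Advance 3.
Byte at offset 18: 0xF0 = 11110000 → 4-byte char (#8). Advance 4.
Byte at offset 22: 0xF0 = 11110000 → 4-byte char (#9). Advance 4.
Byte at offset 26: 0xF3 = 11110011 → 4-byte char (#10). Advance 4.
Reached end at offset 30 after 10 code points.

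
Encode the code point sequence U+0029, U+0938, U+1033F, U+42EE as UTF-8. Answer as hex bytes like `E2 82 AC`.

29 E0 A4 B8 F0 90 8C BF E4 8B AE

U+0029: 1-byte form → 29.
U+0938: 3-byte form → E0 A4 B8.
U+1033F: 4-byte form → F0 90 8C BF.
U+42EE: 3-byte form → E4 8B AE.
Concatenated (11 bytes): 29 E0 A4 B8 F0 90 8C BF E4 8B AE.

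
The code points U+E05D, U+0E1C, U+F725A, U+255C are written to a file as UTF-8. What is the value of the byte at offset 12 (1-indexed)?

0x95

1-indexed offset 12 is 0-indexed offset 11.
U+E05D → 3-byte form EE 81 9D at offsets 0–2.
U+0E1C → 3-byte form E0 B8 9C at offsets 3–5.
U+F725A → 4-byte form F3 B7 89 9A at offsets 6–9.
U+255C → 3-byte form E2 95 9C at offsets 10–12.
Offset 11 falls in char 4's range; it's byte 2 of E2 95 9C = 0x95.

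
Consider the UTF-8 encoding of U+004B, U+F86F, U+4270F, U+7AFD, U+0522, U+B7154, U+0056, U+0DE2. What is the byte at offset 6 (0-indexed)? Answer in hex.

0x9C

U+004B → 1-byte form 4B at offsets 0–0.
U+F86F → 3-byte form EF A1 AF at offsets 1–3.
U+4270F → 4-byte form F1 82 9C 8F at offsets 4–7.
Offset 6 falls in char 3's range; it's byte 3 of F1 82 9C 8F = 0x9C.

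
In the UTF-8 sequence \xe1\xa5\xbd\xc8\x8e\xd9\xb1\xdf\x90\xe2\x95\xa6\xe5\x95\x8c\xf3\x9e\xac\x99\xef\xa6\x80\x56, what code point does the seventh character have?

U+DEB19

Offset 0: leading byte 0xE1 = 11100001 → 3-byte char #1 = E1 A5 BD.
Offset 3: leading byte 0xC8 = 11001000 → 2-byte char #2 = C8 8E.
Offset 5: leading byte 0xD9 = 11011001 → 2-byte char #3 = D9 B1.
Offset 7: leading byte 0xDF = 11011111 → 2-byte char #4 = DF 90.
Offset 9: leading byte 0xE2 = 11100010 → 3-byte char #5 = E2 95 A6.
Offset 12: leading byte 0xE5 = 11100101 → 3-byte char #6 = E5 95 8C.
Offset 15: leading byte 0xF3 = 11110011 → 4-byte char #7 = F3 9E AC 99.
Leading byte 0xF3 = 11110011 matches 11110xxx → 4-byte sequence.
Byte 1: 0xF3 = 11110011, payload 011 (3 bits).
Byte 2: 0x9E = 10011110 (10xxxxxx ✓), payload 011110.
Byte 3: 0xAC = 10101100 (10xxxxxx ✓), payload 101100.
Byte 4: 0x99 = 10011001 (10xxxxxx ✓), payload 011001.
Concatenate: 011011110101100011001 = 0xDEB19 (21 bits → U+DEB19).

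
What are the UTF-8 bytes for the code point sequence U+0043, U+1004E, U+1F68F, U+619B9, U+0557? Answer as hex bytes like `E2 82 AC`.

U+0043: 1-byte form → 43.
U+1004E: 4-byte form → F0 90 81 8E.
U+1F68F: 4-byte form → F0 9F 9A 8F.
U+619B9: 4-byte form → F1 A1 A6 B9.
U+0557: 2-byte form → D5 97.
Concatenated (15 bytes): 43 F0 90 81 8E F0 9F 9A 8F F1 A1 A6 B9 D5 97.

43 F0 90 81 8E F0 9F 9A 8F F1 A1 A6 B9 D5 97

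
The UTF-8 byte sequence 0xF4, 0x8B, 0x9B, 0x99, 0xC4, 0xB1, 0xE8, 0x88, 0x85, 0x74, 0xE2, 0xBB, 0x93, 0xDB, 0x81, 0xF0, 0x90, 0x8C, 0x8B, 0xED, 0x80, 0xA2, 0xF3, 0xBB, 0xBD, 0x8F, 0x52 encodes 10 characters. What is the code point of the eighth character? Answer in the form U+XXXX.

Offset 0: leading byte 0xF4 = 11110100 → 4-byte char #1 = F4 8B 9B 99.
Offset 4: leading byte 0xC4 = 11000100 → 2-byte char #2 = C4 B1.
Offset 6: leading byte 0xE8 = 11101000 → 3-byte char #3 = E8 88 85.
Offset 9: leading byte 0x74 = 01110100 → 1-byte char #4 = 74.
Offset 10: leading byte 0xE2 = 11100010 → 3-byte char #5 = E2 BB 93.
Offset 13: leading byte 0xDB = 11011011 → 2-byte char #6 = DB 81.
Offset 15: leading byte 0xF0 = 11110000 → 4-byte char #7 = F0 90 8C 8B.
Offset 19: leading byte 0xED = 11101101 → 3-byte char #8 = ED 80 A2.
Leading byte 0xED = 11101101 matches 1110xxxx → 3-byte sequence.
Byte 1: 0xED = 11101101, payload 1101 (4 bits).
Byte 2: 0x80 = 10000000 (10xxxxxx ✓), payload 000000.
Byte 3: 0xA2 = 10100010 (10xxxxxx ✓), payload 100010.
Concatenate: 1101000000100010 = 0xD022 (16 bits → U+D022).

U+D022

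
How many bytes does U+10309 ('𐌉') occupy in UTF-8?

4

U+10309 = 0x10309. UTF-8 uses 1 byte below 0x80, 2 below 0x800, 3 below 0x10000, 4 up to 0x10FFFF. 0x10309 is in U+10000–U+10FFFF → 4 bytes.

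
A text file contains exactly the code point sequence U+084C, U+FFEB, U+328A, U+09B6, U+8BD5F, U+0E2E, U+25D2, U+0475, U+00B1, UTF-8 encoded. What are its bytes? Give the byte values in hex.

U+084C: 3-byte form → E0 A1 8C.
U+FFEB: 3-byte form → EF BF AB.
U+328A: 3-byte form → E3 8A 8A.
U+09B6: 3-byte form → E0 A6 B6.
U+8BD5F: 4-byte form → F2 8B B5 9F.
U+0E2E: 3-byte form → E0 B8 AE.
U+25D2: 3-byte form → E2 97 92.
U+0475: 2-byte form → D1 B5.
U+00B1: 2-byte form → C2 B1.
Concatenated (26 bytes): E0 A1 8C EF BF AB E3 8A 8A E0 A6 B6 F2 8B B5 9F E0 B8 AE E2 97 92 D1 B5 C2 B1.

E0 A1 8C EF BF AB E3 8A 8A E0 A6 B6 F2 8B B5 9F E0 B8 AE E2 97 92 D1 B5 C2 B1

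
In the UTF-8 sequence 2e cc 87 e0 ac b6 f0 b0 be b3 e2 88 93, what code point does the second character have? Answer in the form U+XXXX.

Offset 0: leading byte 0x2E = 00101110 → 1-byte char #1 = 2E.
Offset 1: leading byte 0xCC = 11001100 → 2-byte char #2 = CC 87.
Leading byte 0xCC = 11001100 matches 110xxxxx → 2-byte sequence.
Byte 1: 0xCC = 11001100, payload 01100 (5 bits).
Byte 2: 0x87 = 10000111 (10xxxxxx ✓), payload 000111.
Concatenate: 01100000111 = 0x307 (11 bits → U+0307).

U+0307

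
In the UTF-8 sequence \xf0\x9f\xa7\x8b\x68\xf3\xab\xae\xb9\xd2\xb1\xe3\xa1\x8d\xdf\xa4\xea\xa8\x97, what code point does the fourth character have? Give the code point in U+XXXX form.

Offset 0: leading byte 0xF0 = 11110000 → 4-byte char #1 = F0 9F A7 8B.
Offset 4: leading byte 0x68 = 01101000 → 1-byte char #2 = 68.
Offset 5: leading byte 0xF3 = 11110011 → 4-byte char #3 = F3 AB AE B9.
Offset 9: leading byte 0xD2 = 11010010 → 2-byte char #4 = D2 B1.
Leading byte 0xD2 = 11010010 matches 110xxxxx → 2-byte sequence.
Byte 1: 0xD2 = 11010010, payload 10010 (5 bits).
Byte 2: 0xB1 = 10110001 (10xxxxxx ✓), payload 110001.
Concatenate: 10010110001 = 0x4B1 (11 bits → U+04B1).

U+04B1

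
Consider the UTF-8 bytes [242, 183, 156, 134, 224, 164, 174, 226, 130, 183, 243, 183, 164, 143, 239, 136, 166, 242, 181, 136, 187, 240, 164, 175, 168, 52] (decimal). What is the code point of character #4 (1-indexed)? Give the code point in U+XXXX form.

Offset 0: leading byte 0xF2 = 11110010 → 4-byte char #1 = F2 B7 9C 86.
Offset 4: leading byte 0xE0 = 11100000 → 3-byte char #2 = E0 A4 AE.
Offset 7: leading byte 0xE2 = 11100010 → 3-byte char #3 = E2 82 B7.
Offset 10: leading byte 0xF3 = 11110011 → 4-byte char #4 = F3 B7 A4 8F.
Leading byte 0xF3 = 11110011 matches 11110xxx → 4-byte sequence.
Byte 1: 0xF3 = 11110011, payload 011 (3 bits).
Byte 2: 0xB7 = 10110111 (10xxxxxx ✓), payload 110111.
Byte 3: 0xA4 = 10100100 (10xxxxxx ✓), payload 100100.
Byte 4: 0x8F = 10001111 (10xxxxxx ✓), payload 001111.
Concatenate: 011110111100100001111 = 0xF790F (21 bits → U+F790F).

U+F790F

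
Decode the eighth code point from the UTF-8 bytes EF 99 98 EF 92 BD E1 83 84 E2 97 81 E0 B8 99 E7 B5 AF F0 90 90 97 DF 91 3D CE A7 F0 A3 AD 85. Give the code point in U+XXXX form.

U+07D1

Offset 0: leading byte 0xEF = 11101111 → 3-byte char #1 = EF 99 98.
Offset 3: leading byte 0xEF = 11101111 → 3-byte char #2 = EF 92 BD.
Offset 6: leading byte 0xE1 = 11100001 → 3-byte char #3 = E1 83 84.
Offset 9: leading byte 0xE2 = 11100010 → 3-byte char #4 = E2 97 81.
Offset 12: leading byte 0xE0 = 11100000 → 3-byte char #5 = E0 B8 99.
Offset 15: leading byte 0xE7 = 11100111 → 3-byte char #6 = E7 B5 AF.
Offset 18: leading byte 0xF0 = 11110000 → 4-byte char #7 = F0 90 90 97.
Offset 22: leading byte 0xDF = 11011111 → 2-byte char #8 = DF 91.
Leading byte 0xDF = 11011111 matches 110xxxxx → 2-byte sequence.
Byte 1: 0xDF = 11011111, payload 11111 (5 bits).
Byte 2: 0x91 = 10010001 (10xxxxxx ✓), payload 010001.
Concatenate: 11111010001 = 0x7D1 (11 bits → U+07D1).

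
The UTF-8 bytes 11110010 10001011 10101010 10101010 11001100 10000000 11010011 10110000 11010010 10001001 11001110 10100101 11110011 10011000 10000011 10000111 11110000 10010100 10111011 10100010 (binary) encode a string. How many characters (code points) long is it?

7

Byte at offset 0: 0xF2 = 11110010 → 4-byte char (#1). Advance 4.
Byte at offset 4: 0xCC = 11001100 → 2-byte char (#2). Advance 2.
Byte at offset 6: 0xD3 = 11010011 → 2-byte char (#3). Advance 2.
Byte at offset 8: 0xD2 = 11010010 → 2-byte char (#4). Advance 2.
Byte at offset 10: 0xCE = 11001110 → 2-byte char (#5). Advance 2.
Byte at offset 12: 0xF3 = 11110011 → 4-byte char (#6). Advance 4.
Byte at offset 16: 0xF0 = 11110000 → 4-byte char (#7). Advance 4.
Reached end at offset 20 after 7 code points.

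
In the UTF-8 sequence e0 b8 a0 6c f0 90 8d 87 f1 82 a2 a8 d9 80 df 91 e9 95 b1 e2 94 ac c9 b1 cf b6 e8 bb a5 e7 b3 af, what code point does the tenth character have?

U+03F6

Offset 0: leading byte 0xE0 = 11100000 → 3-byte char #1 = E0 B8 A0.
Offset 3: leading byte 0x6C = 01101100 → 1-byte char #2 = 6C.
Offset 4: leading byte 0xF0 = 11110000 → 4-byte char #3 = F0 90 8D 87.
Offset 8: leading byte 0xF1 = 11110001 → 4-byte char #4 = F1 82 A2 A8.
Offset 12: leading byte 0xD9 = 11011001 → 2-byte char #5 = D9 80.
Offset 14: leading byte 0xDF = 11011111 → 2-byte char #6 = DF 91.
Offset 16: leading byte 0xE9 = 11101001 → 3-byte char #7 = E9 95 B1.
Offset 19: leading byte 0xE2 = 11100010 → 3-byte char #8 = E2 94 AC.
Offset 22: leading byte 0xC9 = 11001001 → 2-byte char #9 = C9 B1.
Offset 24: leading byte 0xCF = 11001111 → 2-byte char #10 = CF B6.
Leading byte 0xCF = 11001111 matches 110xxxxx → 2-byte sequence.
Byte 1: 0xCF = 11001111, payload 01111 (5 bits).
Byte 2: 0xB6 = 10110110 (10xxxxxx ✓), payload 110110.
Concatenate: 01111110110 = 0x3F6 (11 bits → U+03F6).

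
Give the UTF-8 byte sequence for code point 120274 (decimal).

F0 9D 97 92

U+1D5D2 = 0x1D5D2 = 120274 decimal. In range U+10000–U+10FFFF → 4-byte form: 11110xxx 10xxxxxx 10xxxxxx 10xxxxxx.
Binary (21 bits): 000011101010111010010.
Split 3+6+6+6: 000 | 011101 | 010111 | 010010.
Byte 1: 11110000 = 0xF0.
Byte 2: 10011101 = 0x9D.
Byte 3: 10010111 = 0x97.
Byte 4: 10010010 = 0x92.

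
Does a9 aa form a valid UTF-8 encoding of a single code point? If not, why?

invalid (continuation byte with no leading byte)

Byte 0xA9 = 10101001 has the form 10xxxxxx — a continuation byte — but there is no preceding leading byte.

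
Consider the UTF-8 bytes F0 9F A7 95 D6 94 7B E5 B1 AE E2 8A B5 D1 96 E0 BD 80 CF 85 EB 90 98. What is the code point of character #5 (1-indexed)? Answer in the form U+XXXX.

U+22B5

Offset 0: leading byte 0xF0 = 11110000 → 4-byte char #1 = F0 9F A7 95.
Offset 4: leading byte 0xD6 = 11010110 → 2-byte char #2 = D6 94.
Offset 6: leading byte 0x7B = 01111011 → 1-byte char #3 = 7B.
Offset 7: leading byte 0xE5 = 11100101 → 3-byte char #4 = E5 B1 AE.
Offset 10: leading byte 0xE2 = 11100010 → 3-byte char #5 = E2 8A B5.
Leading byte 0xE2 = 11100010 matches 1110xxxx → 3-byte sequence.
Byte 1: 0xE2 = 11100010, payload 0010 (4 bits).
Byte 2: 0x8A = 10001010 (10xxxxxx ✓), payload 001010.
Byte 3: 0xB5 = 10110101 (10xxxxxx ✓), payload 110101.
Concatenate: 0010001010110101 = 0x22B5 (16 bits → U+22B5).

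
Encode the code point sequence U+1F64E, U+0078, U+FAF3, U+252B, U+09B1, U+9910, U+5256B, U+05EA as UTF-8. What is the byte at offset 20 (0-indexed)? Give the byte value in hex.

U+1F64E → 4-byte form F0 9F 99 8E at offsets 0–3.
U+0078 → 1-byte form 78 at offsets 4–4.
U+FAF3 → 3-byte form EF AB B3 at offsets 5–7.
U+252B → 3-byte form E2 94 AB at offsets 8–10.
U+09B1 → 3-byte form E0 A6 B1 at offsets 11–13.
U+9910 → 3-byte form E9 A4 90 at offsets 14–16.
U+5256B → 4-byte form F1 92 95 AB at offsets 17–20.
Offset 20 falls in char 7's range; it's byte 4 of F1 92 95 AB = 0xAB.

0xAB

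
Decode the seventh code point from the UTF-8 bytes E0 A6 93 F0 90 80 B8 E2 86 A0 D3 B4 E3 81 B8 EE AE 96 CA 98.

Offset 0: leading byte 0xE0 = 11100000 → 3-byte char #1 = E0 A6 93.
Offset 3: leading byte 0xF0 = 11110000 → 4-byte char #2 = F0 90 80 B8.
Offset 7: leading byte 0xE2 = 11100010 → 3-byte char #3 = E2 86 A0.
Offset 10: leading byte 0xD3 = 11010011 → 2-byte char #4 = D3 B4.
Offset 12: leading byte 0xE3 = 11100011 → 3-byte char #5 = E3 81 B8.
Offset 15: leading byte 0xEE = 11101110 → 3-byte char #6 = EE AE 96.
Offset 18: leading byte 0xCA = 11001010 → 2-byte char #7 = CA 98.
Leading byte 0xCA = 11001010 matches 110xxxxx → 2-byte sequence.
Byte 1: 0xCA = 11001010, payload 01010 (5 bits).
Byte 2: 0x98 = 10011000 (10xxxxxx ✓), payload 011000.
Concatenate: 01010011000 = 0x298 (11 bits → U+0298).

U+0298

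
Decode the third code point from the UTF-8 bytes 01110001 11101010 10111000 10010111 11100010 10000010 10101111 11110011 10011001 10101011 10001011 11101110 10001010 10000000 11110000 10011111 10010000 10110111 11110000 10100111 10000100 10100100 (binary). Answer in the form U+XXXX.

U+20AF

Offset 0: leading byte 0x71 = 01110001 → 1-byte char #1 = 71.
Offset 1: leading byte 0xEA = 11101010 → 3-byte char #2 = EA B8 97.
Offset 4: leading byte 0xE2 = 11100010 → 3-byte char #3 = E2 82 AF.
Leading byte 0xE2 = 11100010 matches 1110xxxx → 3-byte sequence.
Byte 1: 0xE2 = 11100010, payload 0010 (4 bits).
Byte 2: 0x82 = 10000010 (10xxxxxx ✓), payload 000010.
Byte 3: 0xAF = 10101111 (10xxxxxx ✓), payload 101111.
Concatenate: 0010000010101111 = 0x20AF (16 bits → U+20AF).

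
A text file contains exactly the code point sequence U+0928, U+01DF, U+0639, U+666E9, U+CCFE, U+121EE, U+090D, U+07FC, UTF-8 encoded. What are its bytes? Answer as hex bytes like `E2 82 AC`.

U+0928: 3-byte form → E0 A4 A8.
U+01DF: 2-byte form → C7 9F.
U+0639: 2-byte form → D8 B9.
U+666E9: 4-byte form → F1 A6 9B A9.
U+CCFE: 3-byte form → EC B3 BE.
U+121EE: 4-byte form → F0 92 87 AE.
U+090D: 3-byte form → E0 A4 8D.
U+07FC: 2-byte form → DF BC.
Concatenated (23 bytes): E0 A4 A8 C7 9F D8 B9 F1 A6 9B A9 EC B3 BE F0 92 87 AE E0 A4 8D DF BC.

E0 A4 A8 C7 9F D8 B9 F1 A6 9B A9 EC B3 BE F0 92 87 AE E0 A4 8D DF BC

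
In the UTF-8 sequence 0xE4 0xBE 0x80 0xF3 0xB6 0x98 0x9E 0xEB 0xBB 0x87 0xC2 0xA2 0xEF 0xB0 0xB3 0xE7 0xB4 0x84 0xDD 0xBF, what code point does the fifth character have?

Offset 0: leading byte 0xE4 = 11100100 → 3-byte char #1 = E4 BE 80.
Offset 3: leading byte 0xF3 = 11110011 → 4-byte char #2 = F3 B6 98 9E.
Offset 7: leading byte 0xEB = 11101011 → 3-byte char #3 = EB BB 87.
Offset 10: leading byte 0xC2 = 11000010 → 2-byte char #4 = C2 A2.
Offset 12: leading byte 0xEF = 11101111 → 3-byte char #5 = EF B0 B3.
Leading byte 0xEF = 11101111 matches 1110xxxx → 3-byte sequence.
Byte 1: 0xEF = 11101111, payload 1111 (4 bits).
Byte 2: 0xB0 = 10110000 (10xxxxxx ✓), payload 110000.
Byte 3: 0xB3 = 10110011 (10xxxxxx ✓), payload 110011.
Concatenate: 1111110000110011 = 0xFC33 (16 bits → U+FC33).

U+FC33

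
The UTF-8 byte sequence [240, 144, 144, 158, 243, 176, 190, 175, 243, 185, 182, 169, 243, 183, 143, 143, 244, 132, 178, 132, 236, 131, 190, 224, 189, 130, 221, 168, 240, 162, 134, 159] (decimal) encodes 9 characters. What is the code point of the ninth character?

U+2219F

Offset 0: leading byte 0xF0 = 11110000 → 4-byte char #1 = F0 90 90 9E.
Offset 4: leading byte 0xF3 = 11110011 → 4-byte char #2 = F3 B0 BE AF.
Offset 8: leading byte 0xF3 = 11110011 → 4-byte char #3 = F3 B9 B6 A9.
Offset 12: leading byte 0xF3 = 11110011 → 4-byte char #4 = F3 B7 8F 8F.
Offset 16: leading byte 0xF4 = 11110100 → 4-byte char #5 = F4 84 B2 84.
Offset 20: leading byte 0xEC = 11101100 → 3-byte char #6 = EC 83 BE.
Offset 23: leading byte 0xE0 = 11100000 → 3-byte char #7 = E0 BD 82.
Offset 26: leading byte 0xDD = 11011101 → 2-byte char #8 = DD A8.
Offset 28: leading byte 0xF0 = 11110000 → 4-byte char #9 = F0 A2 86 9F.
Leading byte 0xF0 = 11110000 matches 11110xxx → 4-byte sequence.
Byte 1: 0xF0 = 11110000, payload 000 (3 bits).
Byte 2: 0xA2 = 10100010 (10xxxxxx ✓), payload 100010.
Byte 3: 0x86 = 10000110 (10xxxxxx ✓), payload 000110.
Byte 4: 0x9F = 10011111 (10xxxxxx ✓), payload 011111.
Concatenate: 000100010000110011111 = 0x2219F (21 bits → U+2219F).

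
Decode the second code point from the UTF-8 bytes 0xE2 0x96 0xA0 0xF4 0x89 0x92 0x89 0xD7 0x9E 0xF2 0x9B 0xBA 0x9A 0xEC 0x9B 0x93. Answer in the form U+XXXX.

U+109489

Offset 0: leading byte 0xE2 = 11100010 → 3-byte char #1 = E2 96 A0.
Offset 3: leading byte 0xF4 = 11110100 → 4-byte char #2 = F4 89 92 89.
Leading byte 0xF4 = 11110100 matches 11110xxx → 4-byte sequence.
Byte 1: 0xF4 = 11110100, payload 100 (3 bits).
Byte 2: 0x89 = 10001001 (10xxxxxx ✓), payload 001001.
Byte 3: 0x92 = 10010010 (10xxxxxx ✓), payload 010010.
Byte 4: 0x89 = 10001001 (10xxxxxx ✓), payload 001001.
Concatenate: 100001001010010001001 = 0x109489 (21 bits → U+109489).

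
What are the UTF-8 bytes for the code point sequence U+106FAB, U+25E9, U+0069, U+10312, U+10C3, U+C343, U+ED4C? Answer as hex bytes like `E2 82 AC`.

U+106FAB: 4-byte form → F4 86 BE AB.
U+25E9: 3-byte form → E2 97 A9.
U+0069: 1-byte form → 69.
U+10312: 4-byte form → F0 90 8C 92.
U+10C3: 3-byte form → E1 83 83.
U+C343: 3-byte form → EC 8D 83.
U+ED4C: 3-byte form → EE B5 8C.
Concatenated (21 bytes): F4 86 BE AB E2 97 A9 69 F0 90 8C 92 E1 83 83 EC 8D 83 EE B5 8C.

F4 86 BE AB E2 97 A9 69 F0 90 8C 92 E1 83 83 EC 8D 83 EE B5 8C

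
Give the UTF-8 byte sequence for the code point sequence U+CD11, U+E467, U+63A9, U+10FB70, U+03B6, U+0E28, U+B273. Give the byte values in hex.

EC B4 91 EE 91 A7 E6 8E A9 F4 8F AD B0 CE B6 E0 B8 A8 EB 89 B3

U+CD11: 3-byte form → EC B4 91.
U+E467: 3-byte form → EE 91 A7.
U+63A9: 3-byte form → E6 8E A9.
U+10FB70: 4-byte form → F4 8F AD B0.
U+03B6: 2-byte form → CE B6.
U+0E28: 3-byte form → E0 B8 A8.
U+B273: 3-byte form → EB 89 B3.
Concatenated (21 bytes): EC B4 91 EE 91 A7 E6 8E A9 F4 8F AD B0 CE B6 E0 B8 A8 EB 89 B3.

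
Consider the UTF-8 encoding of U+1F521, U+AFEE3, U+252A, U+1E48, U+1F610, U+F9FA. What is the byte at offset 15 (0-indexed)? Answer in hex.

0x9F

U+1F521 → 4-byte form F0 9F 94 A1 at offsets 0–3.
U+AFEE3 → 4-byte form F2 AF BB A3 at offsets 4–7.
U+252A → 3-byte form E2 94 AA at offsets 8–10.
U+1E48 → 3-byte form E1 B9 88 at offsets 11–13.
U+1F610 → 4-byte form F0 9F 98 90 at offsets 14–17.
Offset 15 falls in char 5's range; it's byte 2 of F0 9F 98 90 = 0x9F.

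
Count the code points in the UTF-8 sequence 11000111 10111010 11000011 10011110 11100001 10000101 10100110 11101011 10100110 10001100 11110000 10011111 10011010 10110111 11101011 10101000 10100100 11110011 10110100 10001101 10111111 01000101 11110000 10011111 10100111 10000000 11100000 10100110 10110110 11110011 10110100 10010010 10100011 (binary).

Byte at offset 0: 0xC7 = 11000111 → 2-byte char (#1). Advance 2.
Byte at offset 2: 0xC3 = 11000011 → 2-byte char (#2). Advance 2.
Byte at offset 4: 0xE1 = 11100001 → 3-byte char (#3). Advance 3.
Byte at offset 7: 0xEB = 11101011 → 3-byte char (#4). Advance 3.
Byte at offset 10: 0xF0 = 11110000 → 4-byte char (#5). Advance 4.
Byte at offset 14: 0xEB = 11101011 → 3-byte char (#6). Advance 3.
Byte at offset 17: 0xF3 = 11110011 → 4-byte char (#7). Advance 4.
Byte at offset 21: 0x45 = 01000101 → 1-byte char (#8). Advance 1.
Byte at offset 22: 0xF0 = 11110000 → 4-byte char (#9). Advance 4.
Byte at offset 26: 0xE0 = 11100000 → 3-byte char (#10). Advance 3.
Byte at offset 29: 0xF3 = 11110011 → 4-byte char (#11). Advance 4.
Reached end at offset 33 after 11 code points.

11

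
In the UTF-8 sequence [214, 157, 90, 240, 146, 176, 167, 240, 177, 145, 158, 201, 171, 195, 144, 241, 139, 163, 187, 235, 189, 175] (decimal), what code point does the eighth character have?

Offset 0: leading byte 0xD6 = 11010110 → 2-byte char #1 = D6 9D.
Offset 2: leading byte 0x5A = 01011010 → 1-byte char #2 = 5A.
Offset 3: leading byte 0xF0 = 11110000 → 4-byte char #3 = F0 92 B0 A7.
Offset 7: leading byte 0xF0 = 11110000 → 4-byte char #4 = F0 B1 91 9E.
Offset 11: leading byte 0xC9 = 11001001 → 2-byte char #5 = C9 AB.
Offset 13: leading byte 0xC3 = 11000011 → 2-byte char #6 = C3 90.
Offset 15: leading byte 0xF1 = 11110001 → 4-byte char #7 = F1 8B A3 BB.
Offset 19: leading byte 0xEB = 11101011 → 3-byte char #8 = EB BD AF.
Leading byte 0xEB = 11101011 matches 1110xxxx → 3-byte sequence.
Byte 1: 0xEB = 11101011, payload 1011 (4 bits).
Byte 2: 0xBD = 10111101 (10xxxxxx ✓), payload 111101.
Byte 3: 0xAF = 10101111 (10xxxxxx ✓), payload 101111.
Concatenate: 1011111101101111 = 0xBF6F (16 bits → U+BF6F).

U+BF6F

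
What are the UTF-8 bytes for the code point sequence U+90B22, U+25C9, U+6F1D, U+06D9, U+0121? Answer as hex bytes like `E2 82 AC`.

F2 90 AC A2 E2 97 89 E6 BC 9D DB 99 C4 A1

U+90B22: 4-byte form → F2 90 AC A2.
U+25C9: 3-byte form → E2 97 89.
U+6F1D: 3-byte form → E6 BC 9D.
U+06D9: 2-byte form → DB 99.
U+0121: 2-byte form → C4 A1.
Concatenated (14 bytes): F2 90 AC A2 E2 97 89 E6 BC 9D DB 99 C4 A1.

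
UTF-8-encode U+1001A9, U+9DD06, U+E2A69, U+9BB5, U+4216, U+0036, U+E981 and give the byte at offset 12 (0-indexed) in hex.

U+1001A9 → 4-byte form F4 80 86 A9 at offsets 0–3.
U+9DD06 → 4-byte form F2 9D B4 86 at offsets 4–7.
U+E2A69 → 4-byte form F3 A2 A9 A9 at offsets 8–11.
U+9BB5 → 3-byte form E9 AE B5 at offsets 12–14.
Offset 12 falls in char 4's range; it's byte 1 of E9 AE B5 = 0xE9.

0xE9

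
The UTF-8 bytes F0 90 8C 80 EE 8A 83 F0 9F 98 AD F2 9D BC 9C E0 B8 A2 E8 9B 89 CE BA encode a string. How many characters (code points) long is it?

7

Byte at offset 0: 0xF0 = 11110000 → 4-byte char (#1). Advance 4.
Byte at offset 4: 0xEE = 11101110 → 3-byte char (#2). Advance 3.
Byte at offset 7: 0xF0 = 11110000 → 4-byte char (#3). Advance 4.
Byte at offset 11: 0xF2 = 11110010 → 4-byte char (#4). Advance 4.
Byte at offset 15: 0xE0 = 11100000 → 3-byte char (#5). Advance 3.
Byte at offset 18: 0xE8 = 11101000 → 3-byte char (#6). Advance 3.
Byte at offset 21: 0xCE = 11001110 → 2-byte char (#7). Advance 2.
Reached end at offset 23 after 7 code points.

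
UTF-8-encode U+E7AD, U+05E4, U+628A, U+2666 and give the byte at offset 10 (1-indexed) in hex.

1-indexed offset 10 is 0-indexed offset 9.
U+E7AD → 3-byte form EE 9E AD at offsets 0–2.
U+05E4 → 2-byte form D7 A4 at offsets 3–4.
U+628A → 3-byte form E6 8A 8A at offsets 5–7.
U+2666 → 3-byte form E2 99 A6 at offsets 8–10.
Offset 9 falls in char 4's range; it's byte 2 of E2 99 A6 = 0x99.

0x99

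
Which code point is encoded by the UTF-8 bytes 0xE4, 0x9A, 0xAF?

U+46AF

Leading byte 0xE4 = 11100100 matches 1110xxxx → 3-byte sequence.
Byte 1: 0xE4 = 11100100, payload 0100 (4 bits).
Byte 2: 0x9A = 10011010 (10xxxxxx ✓), payload 011010.
Byte 3: 0xAF = 10101111 (10xxxxxx ✓), payload 101111.
Concatenate: 0100011010101111 = 0x46AF (16 bits → U+46AF).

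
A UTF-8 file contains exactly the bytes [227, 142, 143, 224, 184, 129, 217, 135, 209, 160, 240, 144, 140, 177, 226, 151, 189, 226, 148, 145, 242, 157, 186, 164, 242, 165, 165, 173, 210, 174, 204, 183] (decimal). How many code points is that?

Byte at offset 0: 0xE3 = 11100011 → 3-byte char (#1). Advance 3.
Byte at offset 3: 0xE0 = 11100000 → 3-byte char (#2). Advance 3.
Byte at offset 6: 0xD9 = 11011001 → 2-byte char (#3). Advance 2.
Byte at offset 8: 0xD1 = 11010001 → 2-byte char (#4). Advance 2.
Byte at offset 10: 0xF0 = 11110000 → 4-byte char (#5). Advance 4.
Byte at offset 14: 0xE2 = 11100010 → 3-byte char (#6). Advance 3.
Byte at offset 17: 0xE2 = 11100010 → 3-byte char (#7). Advance 3.
Byte at offset 20: 0xF2 = 11110010 → 4-byte char (#8). Advance 4.
Byte at offset 24: 0xF2 = 11110010 → 4-byte char (#9). Advance 4.
Byte at offset 28: 0xD2 = 11010010 → 2-byte char (#10). Advance 2.
Byte at offset 30: 0xCC = 11001100 → 2-byte char (#11). Advance 2.
Reached end at offset 32 after 11 code points.

11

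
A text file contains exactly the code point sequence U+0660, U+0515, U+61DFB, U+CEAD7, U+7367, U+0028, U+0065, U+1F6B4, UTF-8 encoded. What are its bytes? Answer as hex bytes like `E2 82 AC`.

U+0660: 2-byte form → D9 A0.
U+0515: 2-byte form → D4 95.
U+61DFB: 4-byte form → F1 A1 B7 BB.
U+CEAD7: 4-byte form → F3 8E AB 97.
U+7367: 3-byte form → E7 8D A7.
U+0028: 1-byte form → 28.
U+0065: 1-byte form → 65.
U+1F6B4: 4-byte form → F0 9F 9A B4.
Concatenated (21 bytes): D9 A0 D4 95 F1 A1 B7 BB F3 8E AB 97 E7 8D A7 28 65 F0 9F 9A B4.

D9 A0 D4 95 F1 A1 B7 BB F3 8E AB 97 E7 8D A7 28 65 F0 9F 9A B4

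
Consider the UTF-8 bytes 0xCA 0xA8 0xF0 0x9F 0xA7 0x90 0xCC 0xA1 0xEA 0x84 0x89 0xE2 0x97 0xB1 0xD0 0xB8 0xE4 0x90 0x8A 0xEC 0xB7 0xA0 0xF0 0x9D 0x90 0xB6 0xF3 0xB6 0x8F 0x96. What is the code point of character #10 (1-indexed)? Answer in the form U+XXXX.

Offset 0: leading byte 0xCA = 11001010 → 2-byte char #1 = CA A8.
Offset 2: leading byte 0xF0 = 11110000 → 4-byte char #2 = F0 9F A7 90.
Offset 6: leading byte 0xCC = 11001100 → 2-byte char #3 = CC A1.
Offset 8: leading byte 0xEA = 11101010 → 3-byte char #4 = EA 84 89.
Offset 11: leading byte 0xE2 = 11100010 → 3-byte char #5 = E2 97 B1.
Offset 14: leading byte 0xD0 = 11010000 → 2-byte char #6 = D0 B8.
Offset 16: leading byte 0xE4 = 11100100 → 3-byte char #7 = E4 90 8A.
Offset 19: leading byte 0xEC = 11101100 → 3-byte char #8 = EC B7 A0.
Offset 22: leading byte 0xF0 = 11110000 → 4-byte char #9 = F0 9D 90 B6.
Offset 26: leading byte 0xF3 = 11110011 → 4-byte char #10 = F3 B6 8F 96.
Leading byte 0xF3 = 11110011 matches 11110xxx → 4-byte sequence.
Byte 1: 0xF3 = 11110011, payload 011 (3 bits).
Byte 2: 0xB6 = 10110110 (10xxxxxx ✓), payload 110110.
Byte 3: 0x8F = 10001111 (10xxxxxx ✓), payload 001111.
Byte 4: 0x96 = 10010110 (10xxxxxx ✓), payload 010110.
Concatenate: 011110110001111010110 = 0xF63D6 (21 bits → U+F63D6).

U+F63D6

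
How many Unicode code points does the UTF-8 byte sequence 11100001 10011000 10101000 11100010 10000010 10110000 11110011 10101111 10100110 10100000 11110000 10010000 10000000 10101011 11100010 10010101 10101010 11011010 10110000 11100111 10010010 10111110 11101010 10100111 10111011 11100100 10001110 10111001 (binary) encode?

Byte at offset 0: 0xE1 = 11100001 → 3-byte char (#1). Advance 3.
Byte at offset 3: 0xE2 = 11100010 → 3-byte char (#2). Advance 3.
Byte at offset 6: 0xF3 = 11110011 → 4-byte char (#3). Advance 4.
Byte at offset 10: 0xF0 = 11110000 → 4-byte char (#4). Advance 4.
Byte at offset 14: 0xE2 = 11100010 → 3-byte char (#5). Advance 3.
Byte at offset 17: 0xDA = 11011010 → 2-byte char (#6). Advance 2.
Byte at offset 19: 0xE7 = 11100111 → 3-byte char (#7). Advance 3.
Byte at offset 22: 0xEA = 11101010 → 3-byte char (#8). Advance 3.
Byte at offset 25: 0xE4 = 11100100 → 3-byte char (#9). Advance 3.
Reached end at offset 28 after 9 code points.

9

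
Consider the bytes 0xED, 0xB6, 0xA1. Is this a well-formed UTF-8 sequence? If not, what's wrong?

Structurally a 3-byte sequence; payload = 0xDDA1.
But 0xDDA1 is in U+D800–U+DFFF, the surrogate range. Surrogates are not Unicode scalar values and are forbidden in UTF-8.

invalid (encodes a surrogate (U+D800–U+DFFF))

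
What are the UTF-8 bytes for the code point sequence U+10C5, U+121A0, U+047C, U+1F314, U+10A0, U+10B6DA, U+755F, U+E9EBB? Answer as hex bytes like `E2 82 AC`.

E1 83 85 F0 92 86 A0 D1 BC F0 9F 8C 94 E1 82 A0 F4 8B 9B 9A E7 95 9F F3 A9 BA BB

U+10C5: 3-byte form → E1 83 85.
U+121A0: 4-byte form → F0 92 86 A0.
U+047C: 2-byte form → D1 BC.
U+1F314: 4-byte form → F0 9F 8C 94.
U+10A0: 3-byte form → E1 82 A0.
U+10B6DA: 4-byte form → F4 8B 9B 9A.
U+755F: 3-byte form → E7 95 9F.
U+E9EBB: 4-byte form → F3 A9 BA BB.
Concatenated (27 bytes): E1 83 85 F0 92 86 A0 D1 BC F0 9F 8C 94 E1 82 A0 F4 8B 9B 9A E7 95 9F F3 A9 BA BB.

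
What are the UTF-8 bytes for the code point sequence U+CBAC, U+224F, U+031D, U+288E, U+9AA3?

U+CBAC: 3-byte form → EC AE AC.
U+224F: 3-byte form → E2 89 8F.
U+031D: 2-byte form → CC 9D.
U+288E: 3-byte form → E2 A2 8E.
U+9AA3: 3-byte form → E9 AA A3.
Concatenated (14 bytes): EC AE AC E2 89 8F CC 9D E2 A2 8E E9 AA A3.

EC AE AC E2 89 8F CC 9D E2 A2 8E E9 AA A3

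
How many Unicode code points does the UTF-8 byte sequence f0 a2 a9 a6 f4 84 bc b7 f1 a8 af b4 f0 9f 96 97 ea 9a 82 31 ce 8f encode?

7

Byte at offset 0: 0xF0 = 11110000 → 4-byte char (#1). Advance 4.
Byte at offset 4: 0xF4 = 11110100 → 4-byte char (#2). Advance 4.
Byte at offset 8: 0xF1 = 11110001 → 4-byte char (#3). Advance 4.
Byte at offset 12: 0xF0 = 11110000 → 4-byte char (#4). Advance 4.
Byte at offset 16: 0xEA = 11101010 → 3-byte char (#5). Advance 3.
Byte at offset 19: 0x31 = 00110001 → 1-byte char (#6). Advance 1.
Byte at offset 20: 0xCE = 11001110 → 2-byte char (#7). Advance 2.
Reached end at offset 22 after 7 code points.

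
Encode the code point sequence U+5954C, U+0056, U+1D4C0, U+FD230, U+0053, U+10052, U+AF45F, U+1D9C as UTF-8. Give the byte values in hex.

F1 99 95 8C 56 F0 9D 93 80 F3 BD 88 B0 53 F0 90 81 92 F2 AF 91 9F E1 B6 9C

U+5954C: 4-byte form → F1 99 95 8C.
U+0056: 1-byte form → 56.
U+1D4C0: 4-byte form → F0 9D 93 80.
U+FD230: 4-byte form → F3 BD 88 B0.
U+0053: 1-byte form → 53.
U+10052: 4-byte form → F0 90 81 92.
U+AF45F: 4-byte form → F2 AF 91 9F.
U+1D9C: 3-byte form → E1 B6 9C.
Concatenated (25 bytes): F1 99 95 8C 56 F0 9D 93 80 F3 BD 88 B0 53 F0 90 81 92 F2 AF 91 9F E1 B6 9C.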